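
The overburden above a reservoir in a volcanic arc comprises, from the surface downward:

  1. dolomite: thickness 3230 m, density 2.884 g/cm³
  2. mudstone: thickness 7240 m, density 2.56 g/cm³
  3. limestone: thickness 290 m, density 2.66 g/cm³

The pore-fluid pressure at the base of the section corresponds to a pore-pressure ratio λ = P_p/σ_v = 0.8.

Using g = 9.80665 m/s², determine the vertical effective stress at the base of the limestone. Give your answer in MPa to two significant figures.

Overburden (lithostatic) stress σ_v:
dolomite: 2884 kg/m³ × 9.80665 m/s² × 3230 m = 9.135×10^7 Pa = 91.35 MPa
mudstone: 2560 kg/m³ × 9.80665 m/s² × 7240 m = 1.818×10^8 Pa = 181.8 MPa
limestone: 2660 kg/m³ × 9.80665 m/s² × 290 m = 7.565×10^6 Pa = 7.565 MPa
Total = 91.35 + 181.8 + 7.565 = 280.68 MPa
Pore pressure P_p = λ·σ_v = 0.8 × 280.7 MPa = 224.5 MPa
Effective stress σ' = σ_v − P_p = 280.7 − 224.5 = 56.135 MPa

56 MPa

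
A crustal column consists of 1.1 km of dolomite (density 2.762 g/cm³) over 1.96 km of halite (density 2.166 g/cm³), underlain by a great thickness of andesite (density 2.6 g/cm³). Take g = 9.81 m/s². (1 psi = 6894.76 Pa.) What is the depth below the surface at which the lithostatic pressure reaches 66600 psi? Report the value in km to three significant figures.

Pressure at base of upper layers: 2762×9.81×1100 + 2166×9.81×1960 = 7.145×10^7 Pa = 10363 psi
Remaining pressure to be supplied by andesite: 4.592×10^8 − 7.145×10^7 = 3.877×10^8 Pa
Additional depth in andesite = 3.877×10^8 Pa / (2600 kg/m³ × 9.81 m/s²) = 15202 m
Total depth = 3060 m + 15202 m = 18262 m
= 18.262 km

18.3 km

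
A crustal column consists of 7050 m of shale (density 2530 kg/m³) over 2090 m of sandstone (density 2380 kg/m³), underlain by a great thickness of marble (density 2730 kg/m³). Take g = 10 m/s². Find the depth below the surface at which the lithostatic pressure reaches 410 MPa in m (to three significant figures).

Pressure at base of upper layers: 2530×10×7050 + 2380×10×2090 = 2.281×10^8 Pa = 228.1 MPa
Remaining pressure to be supplied by marble: 4.100×10^8 − 2.281×10^8 = 1.819×10^8 Pa
Additional depth in marble = 1.819×10^8 Pa / (2730 kg/m³ × 10 m/s²) = 6662.7 m
Total depth = 9140 m + 6662.7 m = 15803 m

15800 m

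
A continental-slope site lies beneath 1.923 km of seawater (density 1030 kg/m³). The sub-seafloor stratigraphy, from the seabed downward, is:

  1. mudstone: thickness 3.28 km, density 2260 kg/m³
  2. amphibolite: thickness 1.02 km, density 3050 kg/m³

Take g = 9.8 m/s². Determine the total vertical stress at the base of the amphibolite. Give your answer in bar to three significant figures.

1230 bar

seawater: 1030 kg/m³ × 9.8 m/s² × 1923 m = 1.941×10^7 Pa = 194.1 bar
mudstone: 2260 kg/m³ × 9.8 m/s² × 3280 m = 7.265×10^7 Pa = 726.5 bar
amphibolite: 3050 kg/m³ × 9.8 m/s² × 1020 m = 3.049×10^7 Pa = 304.9 bar
Total = 194.1 + 726.5 + 304.9 = 1225.4 bar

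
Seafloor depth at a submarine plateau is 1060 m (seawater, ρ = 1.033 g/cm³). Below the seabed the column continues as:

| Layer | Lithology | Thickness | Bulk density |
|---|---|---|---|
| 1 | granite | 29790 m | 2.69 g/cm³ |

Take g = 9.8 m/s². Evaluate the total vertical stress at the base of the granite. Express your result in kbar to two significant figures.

seawater: 1033 kg/m³ × 9.8 m/s² × 1060 m = 1.073×10^7 Pa = 0.1073 kbar
granite: 2690 kg/m³ × 9.8 m/s² × 29790 m = 7.853×10^8 Pa = 7.853 kbar
Total = 0.1073 + 7.853 = 7.9605 kbar

8.0 kbar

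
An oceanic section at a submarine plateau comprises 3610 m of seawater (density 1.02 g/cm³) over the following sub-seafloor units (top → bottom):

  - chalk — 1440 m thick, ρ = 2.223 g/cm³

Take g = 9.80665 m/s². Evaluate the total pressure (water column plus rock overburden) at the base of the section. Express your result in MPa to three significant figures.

seawater: 1020 kg/m³ × 9.80665 m/s² × 3610 m = 3.611×10^7 Pa = 36.11 MPa
chalk: 2223 kg/m³ × 9.80665 m/s² × 1440 m = 3.139×10^7 Pa = 31.39 MPa
Total = 36.11 + 31.39 = 67.502 MPa

67.5 MPa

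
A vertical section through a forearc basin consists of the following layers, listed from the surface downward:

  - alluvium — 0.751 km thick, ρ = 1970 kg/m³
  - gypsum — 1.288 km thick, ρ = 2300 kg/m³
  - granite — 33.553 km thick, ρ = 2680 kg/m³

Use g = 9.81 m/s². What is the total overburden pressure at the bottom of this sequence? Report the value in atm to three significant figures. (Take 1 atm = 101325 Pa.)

9140 atm

alluvium: 1970 kg/m³ × 9.81 m/s² × 751 m = 1.451×10^7 Pa = 143.2 atm
gypsum: 2300 kg/m³ × 9.81 m/s² × 1288 m = 2.906×10^7 Pa = 286.8 atm
granite: 2680 kg/m³ × 9.81 m/s² × 33553 m = 8.821×10^8 Pa = 8706 atm
Total = 143.2 + 286.8 + 8706 = 9136.0 atm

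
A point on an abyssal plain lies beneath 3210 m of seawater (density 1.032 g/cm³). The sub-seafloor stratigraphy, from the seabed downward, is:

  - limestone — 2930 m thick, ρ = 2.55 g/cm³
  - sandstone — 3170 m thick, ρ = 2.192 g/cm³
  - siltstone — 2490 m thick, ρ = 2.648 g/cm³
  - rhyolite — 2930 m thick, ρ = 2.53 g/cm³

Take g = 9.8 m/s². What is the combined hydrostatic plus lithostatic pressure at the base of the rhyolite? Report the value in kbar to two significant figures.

seawater: 1032 kg/m³ × 9.8 m/s² × 3210 m = 3.246×10^7 Pa = 0.3246 kbar
limestone: 2550 kg/m³ × 9.8 m/s² × 2930 m = 7.322×10^7 Pa = 0.7322 kbar
sandstone: 2192 kg/m³ × 9.8 m/s² × 3170 m = 6.810×10^7 Pa = 0.6810 kbar
siltstone: 2648 kg/m³ × 9.8 m/s² × 2490 m = 6.462×10^7 Pa = 0.6462 kbar
rhyolite: 2530 kg/m³ × 9.8 m/s² × 2930 m = 7.265×10^7 Pa = 0.7265 kbar
Total = 0.3246 + 0.7322 + 0.6810 + 0.6462 + 0.7265 = 3.1104 kbar

3.1 kbar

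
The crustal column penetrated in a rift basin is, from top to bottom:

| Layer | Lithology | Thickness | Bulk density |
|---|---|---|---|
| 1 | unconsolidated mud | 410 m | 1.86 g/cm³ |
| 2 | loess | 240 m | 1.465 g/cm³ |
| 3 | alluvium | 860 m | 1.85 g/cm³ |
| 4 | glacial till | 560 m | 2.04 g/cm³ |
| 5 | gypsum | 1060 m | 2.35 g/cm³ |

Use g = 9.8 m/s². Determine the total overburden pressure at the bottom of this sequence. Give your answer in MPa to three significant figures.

62.1 MPa

unconsolidated mud: 1860 kg/m³ × 9.8 m/s² × 410 m = 7.473×10^6 Pa = 7.473 MPa
loess: 1465 kg/m³ × 9.8 m/s² × 240 m = 3.446×10^6 Pa = 3.446 MPa
alluvium: 1850 kg/m³ × 9.8 m/s² × 860 m = 1.559×10^7 Pa = 15.59 MPa
glacial till: 2040 kg/m³ × 9.8 m/s² × 560 m = 1.120×10^7 Pa = 11.20 MPa
gypsum: 2350 kg/m³ × 9.8 m/s² × 1060 m = 2.441×10^7 Pa = 24.41 MPa
Total = 7.473 + 3.446 + 15.59 + 11.20 + 24.41 = 62.118 MPa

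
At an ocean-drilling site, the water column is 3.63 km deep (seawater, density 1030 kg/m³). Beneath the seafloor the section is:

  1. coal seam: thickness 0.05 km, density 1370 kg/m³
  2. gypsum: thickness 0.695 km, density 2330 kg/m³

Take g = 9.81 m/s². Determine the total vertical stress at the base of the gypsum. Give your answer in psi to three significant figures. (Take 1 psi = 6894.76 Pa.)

7720 psi

seawater: 1030 kg/m³ × 9.81 m/s² × 3630 m = 3.668×10^7 Pa = 5320 psi
coal seam: 1370 kg/m³ × 9.81 m/s² × 50 m = 6.720×10^5 Pa = 97.46 psi
gypsum: 2330 kg/m³ × 9.81 m/s² × 695 m = 1.589×10^7 Pa = 2304 psi
Total = 5320 + 97.46 + 2304 = 7721.3 psi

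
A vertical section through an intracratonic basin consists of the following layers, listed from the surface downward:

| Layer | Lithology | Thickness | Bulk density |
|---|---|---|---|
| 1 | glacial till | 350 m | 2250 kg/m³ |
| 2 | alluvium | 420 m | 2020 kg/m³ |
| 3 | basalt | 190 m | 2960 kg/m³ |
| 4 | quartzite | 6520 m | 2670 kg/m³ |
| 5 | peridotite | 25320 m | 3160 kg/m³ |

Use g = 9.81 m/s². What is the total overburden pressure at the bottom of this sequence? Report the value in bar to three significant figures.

glacial till: 2250 kg/m³ × 9.81 m/s² × 350 m = 7.725×10^6 Pa = 77.25 bar
alluvium: 2020 kg/m³ × 9.81 m/s² × 420 m = 8.323×10^6 Pa = 83.23 bar
basalt: 2960 kg/m³ × 9.81 m/s² × 190 m = 5.517×10^6 Pa = 55.17 bar
quartzite: 2670 kg/m³ × 9.81 m/s² × 6520 m = 1.708×10^8 Pa = 1708 bar
peridotite: 3160 kg/m³ × 9.81 m/s² × 25320 m = 7.849×10^8 Pa = 7849 bar
Total = 77.25 + 83.23 + 55.17 + 1708 + 7849 = 9772.5 bar

9770 bar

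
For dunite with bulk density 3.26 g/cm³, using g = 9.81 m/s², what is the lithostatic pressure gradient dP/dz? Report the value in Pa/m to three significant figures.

dP/dz = ρg = 3260 kg/m³ × 9.81 m/s² = 31981 Pa/m

32000 Pa/m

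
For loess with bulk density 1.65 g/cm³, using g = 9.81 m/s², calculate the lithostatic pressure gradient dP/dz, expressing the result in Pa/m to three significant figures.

16200 Pa/m

dP/dz = ρg = 1650 kg/m³ × 9.81 m/s² = 16186 Pa/m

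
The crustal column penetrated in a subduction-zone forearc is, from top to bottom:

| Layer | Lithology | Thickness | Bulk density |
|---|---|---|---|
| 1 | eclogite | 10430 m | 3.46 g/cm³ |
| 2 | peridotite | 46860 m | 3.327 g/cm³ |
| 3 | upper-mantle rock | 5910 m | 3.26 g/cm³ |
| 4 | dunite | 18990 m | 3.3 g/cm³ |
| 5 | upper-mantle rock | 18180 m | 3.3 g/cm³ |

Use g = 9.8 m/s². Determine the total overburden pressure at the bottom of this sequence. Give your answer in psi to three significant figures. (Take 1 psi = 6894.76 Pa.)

eclogite: 3460 kg/m³ × 9.8 m/s² × 10430 m = 3.537×10^8 Pa = 51294 psi
peridotite: 3327 kg/m³ × 9.8 m/s² × 46860 m = 1.528×10^9 Pa = 2.216×10^5 psi
upper-mantle rock: 3260 kg/m³ × 9.8 m/s² × 5910 m = 1.888×10^8 Pa = 27385 psi
dunite: 3300 kg/m³ × 9.8 m/s² × 18990 m = 6.141×10^8 Pa = 89073 psi
upper-mantle rock: 3300 kg/m³ × 9.8 m/s² × 18180 m = 5.879×10^8 Pa = 85274 psi
Total = 51294 + 2.216×10^5 + 27385 + 89073 + 85274 = 4.7462×10^5 psi

475000 psi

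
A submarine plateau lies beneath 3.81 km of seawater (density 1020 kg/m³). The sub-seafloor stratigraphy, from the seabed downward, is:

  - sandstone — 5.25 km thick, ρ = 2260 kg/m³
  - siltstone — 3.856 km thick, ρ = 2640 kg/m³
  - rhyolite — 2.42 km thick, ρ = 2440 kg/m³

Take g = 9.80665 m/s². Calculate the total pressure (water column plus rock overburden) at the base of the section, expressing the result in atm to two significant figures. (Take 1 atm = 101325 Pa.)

3100 atm

seawater: 1020 kg/m³ × 9.80665 m/s² × 3810 m = 3.811×10^7 Pa = 376.1 atm
sandstone: 2260 kg/m³ × 9.80665 m/s² × 5250 m = 1.164×10^8 Pa = 1148 atm
siltstone: 2640 kg/m³ × 9.80665 m/s² × 3856 m = 9.983×10^7 Pa = 985.2 atm
rhyolite: 2440 kg/m³ × 9.80665 m/s² × 2420 m = 5.791×10^7 Pa = 571.5 atm
Total = 376.1 + 1148 + 985.2 + 571.5 = 3081.2 atm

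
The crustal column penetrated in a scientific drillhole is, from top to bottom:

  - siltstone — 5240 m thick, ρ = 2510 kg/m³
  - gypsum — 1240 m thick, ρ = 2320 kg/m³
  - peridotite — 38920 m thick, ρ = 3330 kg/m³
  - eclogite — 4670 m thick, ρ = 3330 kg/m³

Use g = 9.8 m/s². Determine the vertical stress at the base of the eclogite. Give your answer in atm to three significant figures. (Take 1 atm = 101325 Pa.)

15600 atm

siltstone: 2510 kg/m³ × 9.8 m/s² × 5240 m = 1.289×10^8 Pa = 1272 atm
gypsum: 2320 kg/m³ × 9.8 m/s² × 1240 m = 2.819×10^7 Pa = 278.2 atm
peridotite: 3330 kg/m³ × 9.8 m/s² × 38920 m = 1.270×10^9 Pa = 12535 atm
eclogite: 3330 kg/m³ × 9.8 m/s² × 4670 m = 1.524×10^8 Pa = 1504 atm
Total = 1272 + 278.2 + 12535 + 1504 = 15589 atm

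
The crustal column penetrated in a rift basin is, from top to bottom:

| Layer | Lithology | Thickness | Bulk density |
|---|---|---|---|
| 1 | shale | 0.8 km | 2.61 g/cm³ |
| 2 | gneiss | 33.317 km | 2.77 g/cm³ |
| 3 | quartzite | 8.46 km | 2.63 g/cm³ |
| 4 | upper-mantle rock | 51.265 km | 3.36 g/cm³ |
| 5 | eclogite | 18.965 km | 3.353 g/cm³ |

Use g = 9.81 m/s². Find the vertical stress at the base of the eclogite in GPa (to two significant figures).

3.5 GPa

shale: 2610 kg/m³ × 9.81 m/s² × 800 m = 2.048×10^7 Pa = 0.02048 GPa
gneiss: 2770 kg/m³ × 9.81 m/s² × 33317 m = 9.053×10^8 Pa = 0.9053 GPa
quartzite: 2630 kg/m³ × 9.81 m/s² × 8460 m = 2.183×10^8 Pa = 0.2183 GPa
upper-mantle rock: 3360 kg/m³ × 9.81 m/s² × 51265 m = 1.690×10^9 Pa = 1.690 GPa
eclogite: 3353 kg/m³ × 9.81 m/s² × 18965 m = 6.238×10^8 Pa = 0.6238 GPa
Total = 0.02048 + 0.9053 + 0.2183 + 1.690 + 0.6238 = 3.4577 GPa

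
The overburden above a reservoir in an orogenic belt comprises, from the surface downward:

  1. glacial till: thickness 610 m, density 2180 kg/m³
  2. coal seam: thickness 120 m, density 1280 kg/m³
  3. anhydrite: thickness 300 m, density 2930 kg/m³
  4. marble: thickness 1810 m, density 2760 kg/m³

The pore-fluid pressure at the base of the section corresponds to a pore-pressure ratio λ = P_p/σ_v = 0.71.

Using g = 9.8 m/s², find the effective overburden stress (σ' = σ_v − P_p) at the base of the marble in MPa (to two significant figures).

21 MPa

Overburden (lithostatic) stress σ_v:
glacial till: 2180 kg/m³ × 9.8 m/s² × 610 m = 1.303×10^7 Pa = 13.03 MPa
coal seam: 1280 kg/m³ × 9.8 m/s² × 120 m = 1.505×10^6 Pa = 1.505 MPa
anhydrite: 2930 kg/m³ × 9.8 m/s² × 300 m = 8.614×10^6 Pa = 8.614 MPa
marble: 2760 kg/m³ × 9.8 m/s² × 1810 m = 4.896×10^7 Pa = 48.96 MPa
Total = 13.03 + 1.505 + 8.614 + 48.96 = 72.108 MPa
Pore pressure P_p = λ·σ_v = 0.71 × 72.11 MPa = 51.20 MPa
Effective stress σ' = σ_v − P_p = 72.11 − 51.20 = 20.911 MPa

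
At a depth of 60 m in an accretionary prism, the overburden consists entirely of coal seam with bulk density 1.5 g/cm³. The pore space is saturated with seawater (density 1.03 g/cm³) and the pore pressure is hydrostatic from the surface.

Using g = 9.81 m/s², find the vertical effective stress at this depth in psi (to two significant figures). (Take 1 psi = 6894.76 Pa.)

40 psi

Overburden (lithostatic) stress σ_v:
coal seam: 1500 kg/m³ × 9.81 m/s² × 60 m = 8.829×10^5 Pa = 0.8829 MPa
Pore pressure P_p = 1030 kg/m³ × 9.81 m/s² × 60 m = 6.063×10^5 Pa = 0.6063 MPa
Effective stress σ' = σ_v − P_p = 0.8829 − 0.6063 = 0.27664 MPa = 40.124 psi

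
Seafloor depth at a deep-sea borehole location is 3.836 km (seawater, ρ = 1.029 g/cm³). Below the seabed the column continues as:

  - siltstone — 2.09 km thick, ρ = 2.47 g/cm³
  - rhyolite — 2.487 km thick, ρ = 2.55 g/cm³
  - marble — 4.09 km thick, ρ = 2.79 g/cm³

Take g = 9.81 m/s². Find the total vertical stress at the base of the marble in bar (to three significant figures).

2640 bar

seawater: 1029 kg/m³ × 9.81 m/s² × 3836 m = 3.872×10^7 Pa = 387.2 bar
siltstone: 2470 kg/m³ × 9.81 m/s² × 2090 m = 5.064×10^7 Pa = 506.4 bar
rhyolite: 2550 kg/m³ × 9.81 m/s² × 2487 m = 6.221×10^7 Pa = 622.1 bar
marble: 2790 kg/m³ × 9.81 m/s² × 4090 m = 1.119×10^8 Pa = 1119 bar
Total = 387.2 + 506.4 + 622.1 + 1119 = 2635.2 bar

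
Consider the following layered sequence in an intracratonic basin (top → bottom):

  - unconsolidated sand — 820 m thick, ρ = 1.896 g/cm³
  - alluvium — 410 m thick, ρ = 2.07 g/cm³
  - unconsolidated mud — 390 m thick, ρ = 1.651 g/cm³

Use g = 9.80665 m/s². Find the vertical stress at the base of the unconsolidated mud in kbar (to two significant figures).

0.30 kbar

unconsolidated sand: 1896 kg/m³ × 9.80665 m/s² × 820 m = 1.525×10^7 Pa = 0.1525 kbar
alluvium: 2070 kg/m³ × 9.80665 m/s² × 410 m = 8.323×10^6 Pa = 0.08323 kbar
unconsolidated mud: 1651 kg/m³ × 9.80665 m/s² × 390 m = 6.314×10^6 Pa = 0.06314 kbar
Total = 0.1525 + 0.08323 + 0.06314 = 0.29884 kbar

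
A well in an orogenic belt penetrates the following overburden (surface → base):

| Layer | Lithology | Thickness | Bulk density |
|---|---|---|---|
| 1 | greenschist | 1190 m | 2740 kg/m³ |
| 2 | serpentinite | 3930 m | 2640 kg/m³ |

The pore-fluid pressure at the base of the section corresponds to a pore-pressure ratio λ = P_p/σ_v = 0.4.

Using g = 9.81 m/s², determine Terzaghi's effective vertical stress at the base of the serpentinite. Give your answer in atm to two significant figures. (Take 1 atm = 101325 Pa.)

Overburden (lithostatic) stress σ_v:
greenschist: 2740 kg/m³ × 9.81 m/s² × 1190 m = 3.199×10^7 Pa = 31.99 MPa
serpentinite: 2640 kg/m³ × 9.81 m/s² × 3930 m = 1.018×10^8 Pa = 101.8 MPa
Total = 31.99 + 101.8 = 133.77 MPa
Pore pressure P_p = λ·σ_v = 0.4 × 133.8 MPa = 53.51 MPa
Effective stress σ' = σ_v − P_p = 133.8 − 53.51 = 80.260 MPa = 792.11 atm

790 atm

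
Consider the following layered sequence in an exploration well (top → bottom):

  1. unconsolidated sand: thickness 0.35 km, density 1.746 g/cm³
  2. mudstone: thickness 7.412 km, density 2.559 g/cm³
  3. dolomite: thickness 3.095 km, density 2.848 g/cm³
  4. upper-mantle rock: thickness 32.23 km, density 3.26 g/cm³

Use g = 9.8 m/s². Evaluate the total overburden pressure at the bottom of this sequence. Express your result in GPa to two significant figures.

1.3 GPa

unconsolidated sand: 1746 kg/m³ × 9.8 m/s² × 350 m = 5.989×10^6 Pa = 5.989×10^-3 GPa
mudstone: 2559 kg/m³ × 9.8 m/s² × 7412 m = 1.859×10^8 Pa = 0.1859 GPa
dolomite: 2848 kg/m³ × 9.8 m/s² × 3095 m = 8.638×10^7 Pa = 0.08638 GPa
upper-mantle rock: 3260 kg/m³ × 9.8 m/s² × 32230 m = 1.030×10^9 Pa = 1.030 GPa
Total = 5.989×10^-3 + 0.1859 + 0.08638 + 1.030 = 1.3079 GPa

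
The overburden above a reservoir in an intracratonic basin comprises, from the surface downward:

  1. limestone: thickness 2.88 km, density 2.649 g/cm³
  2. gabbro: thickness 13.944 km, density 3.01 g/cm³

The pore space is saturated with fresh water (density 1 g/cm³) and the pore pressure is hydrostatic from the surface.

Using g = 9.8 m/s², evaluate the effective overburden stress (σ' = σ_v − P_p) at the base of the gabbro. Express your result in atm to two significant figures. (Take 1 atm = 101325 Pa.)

3200 atm

Overburden (lithostatic) stress σ_v:
limestone: 2649 kg/m³ × 9.8 m/s² × 2880 m = 7.477×10^7 Pa = 74.77 MPa
gabbro: 3010 kg/m³ × 9.8 m/s² × 13944 m = 4.113×10^8 Pa = 411.3 MPa
Total = 74.77 + 411.3 = 486.09 MPa
Pore pressure P_p = 1000 kg/m³ × 9.8 m/s² × 16824 m = 1.649×10^8 Pa = 164.9 MPa
Effective stress σ' = σ_v − P_p = 486.1 − 164.9 = 321.21 MPa = 3170.1 atm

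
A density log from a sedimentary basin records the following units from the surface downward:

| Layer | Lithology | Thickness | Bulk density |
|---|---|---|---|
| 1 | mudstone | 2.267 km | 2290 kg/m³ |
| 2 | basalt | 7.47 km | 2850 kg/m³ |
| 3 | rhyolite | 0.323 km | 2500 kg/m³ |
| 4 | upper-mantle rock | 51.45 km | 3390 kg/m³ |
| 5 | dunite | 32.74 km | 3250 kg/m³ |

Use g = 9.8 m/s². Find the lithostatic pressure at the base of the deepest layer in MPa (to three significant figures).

3020 MPa

mudstone: 2290 kg/m³ × 9.8 m/s² × 2267 m = 5.088×10^7 Pa = 50.88 MPa
basalt: 2850 kg/m³ × 9.8 m/s² × 7470 m = 2.086×10^8 Pa = 208.6 MPa
rhyolite: 2500 kg/m³ × 9.8 m/s² × 323 m = 7.913×10^6 Pa = 7.913 MPa
upper-mantle rock: 3390 kg/m³ × 9.8 m/s² × 51450 m = 1.709×10^9 Pa = 1709 MPa
dunite: 3250 kg/m³ × 9.8 m/s² × 32740 m = 1.043×10^9 Pa = 1043 MPa
Total = 50.88 + 208.6 + 7.913 + 1709 + 1043 = 3019.5 MPa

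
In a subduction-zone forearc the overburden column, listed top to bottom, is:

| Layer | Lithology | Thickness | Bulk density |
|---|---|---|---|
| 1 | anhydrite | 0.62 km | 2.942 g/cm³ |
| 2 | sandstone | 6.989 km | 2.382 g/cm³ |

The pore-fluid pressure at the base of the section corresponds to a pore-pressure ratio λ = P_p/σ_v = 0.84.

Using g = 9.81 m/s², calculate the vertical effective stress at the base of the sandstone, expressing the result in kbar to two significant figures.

0.29 kbar

Overburden (lithostatic) stress σ_v:
anhydrite: 2942 kg/m³ × 9.81 m/s² × 620 m = 1.789×10^7 Pa = 17.89 MPa
sandstone: 2382 kg/m³ × 9.81 m/s² × 6989 m = 1.633×10^8 Pa = 163.3 MPa
Total = 17.89 + 163.3 = 181.21 MPa
Pore pressure P_p = λ·σ_v = 0.84 × 181.2 MPa = 152.2 MPa
Effective stress σ' = σ_v − P_p = 181.2 − 152.2 = 28.993 MPa = 0.28993 kbar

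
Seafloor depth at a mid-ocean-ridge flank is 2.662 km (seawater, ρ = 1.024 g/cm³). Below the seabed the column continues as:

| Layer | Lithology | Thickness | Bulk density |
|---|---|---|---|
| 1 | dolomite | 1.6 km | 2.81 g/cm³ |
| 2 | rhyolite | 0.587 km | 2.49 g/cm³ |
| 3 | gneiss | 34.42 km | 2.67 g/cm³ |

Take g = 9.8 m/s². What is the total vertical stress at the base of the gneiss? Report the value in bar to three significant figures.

seawater: 1024 kg/m³ × 9.8 m/s² × 2662 m = 2.671×10^7 Pa = 267.1 bar
dolomite: 2810 kg/m³ × 9.8 m/s² × 1600 m = 4.406×10^7 Pa = 440.6 bar
rhyolite: 2490 kg/m³ × 9.8 m/s² × 587 m = 1.432×10^7 Pa = 143.2 bar
gneiss: 2670 kg/m³ × 9.8 m/s² × 34420 m = 9.006×10^8 Pa = 9006 bar
Total = 267.1 + 440.6 + 143.2 + 9006 = 9857.3 bar

9860 bar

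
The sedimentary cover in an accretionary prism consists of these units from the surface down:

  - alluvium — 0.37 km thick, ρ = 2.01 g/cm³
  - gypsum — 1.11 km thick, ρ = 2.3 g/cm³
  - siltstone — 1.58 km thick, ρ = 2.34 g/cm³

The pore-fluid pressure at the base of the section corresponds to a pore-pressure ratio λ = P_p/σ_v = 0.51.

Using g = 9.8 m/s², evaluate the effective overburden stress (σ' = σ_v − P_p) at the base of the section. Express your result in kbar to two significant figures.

0.34 kbar

Overburden (lithostatic) stress σ_v:
alluvium: 2010 kg/m³ × 9.8 m/s² × 370 m = 7.288×10^6 Pa = 7.288 MPa
gypsum: 2300 kg/m³ × 9.8 m/s² × 1110 m = 2.502×10^7 Pa = 25.02 MPa
siltstone: 2340 kg/m³ × 9.8 m/s² × 1580 m = 3.623×10^7 Pa = 36.23 MPa
Total = 7.288 + 25.02 + 36.23 = 68.540 MPa
Pore pressure P_p = λ·σ_v = 0.51 × 68.54 MPa = 34.96 MPa
Effective stress σ' = σ_v − P_p = 68.54 − 34.96 = 33.585 MPa = 0.33585 kbar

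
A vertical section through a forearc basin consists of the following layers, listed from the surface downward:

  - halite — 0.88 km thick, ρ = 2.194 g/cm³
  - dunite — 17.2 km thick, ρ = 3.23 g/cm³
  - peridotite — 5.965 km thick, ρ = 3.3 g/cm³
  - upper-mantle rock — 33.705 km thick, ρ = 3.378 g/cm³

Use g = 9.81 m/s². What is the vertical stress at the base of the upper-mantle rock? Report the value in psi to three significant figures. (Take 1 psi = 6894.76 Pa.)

halite: 2194 kg/m³ × 9.81 m/s² × 880 m = 1.894×10^7 Pa = 2747 psi
dunite: 3230 kg/m³ × 9.81 m/s² × 17200 m = 5.450×10^8 Pa = 79046 psi
peridotite: 3300 kg/m³ × 9.81 m/s² × 5965 m = 1.931×10^8 Pa = 28008 psi
upper-mantle rock: 3378 kg/m³ × 9.81 m/s² × 33705 m = 1.117×10^9 Pa = 1.620×10^5 psi
Total = 2747 + 79046 + 28008 + 1.620×10^5 = 2.7180×10^5 psi

272000 psi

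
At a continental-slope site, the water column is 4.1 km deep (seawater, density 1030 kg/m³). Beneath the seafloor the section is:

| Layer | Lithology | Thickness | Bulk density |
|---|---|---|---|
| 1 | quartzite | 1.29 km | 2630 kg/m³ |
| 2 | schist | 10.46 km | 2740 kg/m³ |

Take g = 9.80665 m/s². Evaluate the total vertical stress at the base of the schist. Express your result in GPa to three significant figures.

0.356 GPa

seawater: 1030 kg/m³ × 9.80665 m/s² × 4100 m = 4.141×10^7 Pa = 0.04141 GPa
quartzite: 2630 kg/m³ × 9.80665 m/s² × 1290 m = 3.327×10^7 Pa = 0.03327 GPa
schist: 2740 kg/m³ × 9.80665 m/s² × 10460 m = 2.811×10^8 Pa = 0.2811 GPa
Total = 0.04141 + 0.03327 + 0.2811 = 0.35575 GPa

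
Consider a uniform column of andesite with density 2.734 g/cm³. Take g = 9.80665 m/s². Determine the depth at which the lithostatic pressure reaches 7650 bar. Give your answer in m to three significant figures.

h = P/(ρg) = 7650 bar / (2734 kg/m³ × 9.80665 m/s²) = 7.650×10^8 Pa / 26811 Pa/m = 28533 m

28500 m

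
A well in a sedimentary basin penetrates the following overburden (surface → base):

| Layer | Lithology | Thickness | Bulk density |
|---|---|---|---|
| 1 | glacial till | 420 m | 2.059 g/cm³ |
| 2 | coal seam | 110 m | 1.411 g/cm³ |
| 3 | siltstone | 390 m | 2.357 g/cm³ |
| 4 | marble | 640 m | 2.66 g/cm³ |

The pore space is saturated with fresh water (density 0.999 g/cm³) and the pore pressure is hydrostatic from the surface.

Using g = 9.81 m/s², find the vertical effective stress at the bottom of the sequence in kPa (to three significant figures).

Overburden (lithostatic) stress σ_v:
glacial till: 2059 kg/m³ × 9.81 m/s² × 420 m = 8.483×10^6 Pa = 8.483 MPa
coal seam: 1411 kg/m³ × 9.81 m/s² × 110 m = 1.523×10^6 Pa = 1.523 MPa
siltstone: 2357 kg/m³ × 9.81 m/s² × 390 m = 9.018×10^6 Pa = 9.018 MPa
marble: 2660 kg/m³ × 9.81 m/s² × 640 m = 1.670×10^7 Pa = 16.70 MPa
Total = 8.483 + 1.523 + 9.018 + 16.70 = 35.724 MPa
Pore pressure P_p = 999 kg/m³ × 9.81 m/s² × 1560 m = 1.529×10^7 Pa = 15.29 MPa
Effective stress σ' = σ_v − P_p = 35.72 − 15.29 = 20.436 MPa = 20436 kPa

20400 kPa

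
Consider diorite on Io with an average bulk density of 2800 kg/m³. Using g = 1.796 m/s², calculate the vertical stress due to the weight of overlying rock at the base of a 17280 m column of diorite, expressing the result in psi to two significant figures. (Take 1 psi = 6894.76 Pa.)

diorite: 2800 kg/m³ × 1.796 m/s² × 17280 m = 8.690×10^7 Pa = 12603 psi

13000 psi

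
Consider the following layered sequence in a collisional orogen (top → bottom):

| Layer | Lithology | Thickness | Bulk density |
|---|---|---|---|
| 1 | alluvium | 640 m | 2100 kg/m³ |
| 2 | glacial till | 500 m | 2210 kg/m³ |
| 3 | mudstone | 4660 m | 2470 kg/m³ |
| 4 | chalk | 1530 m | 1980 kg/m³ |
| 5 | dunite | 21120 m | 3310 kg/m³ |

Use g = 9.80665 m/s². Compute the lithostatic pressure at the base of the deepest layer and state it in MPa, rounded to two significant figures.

alluvium: 2100 kg/m³ × 9.80665 m/s² × 640 m = 1.318×10^7 Pa = 13.18 MPa
glacial till: 2210 kg/m³ × 9.80665 m/s² × 500 m = 1.084×10^7 Pa = 10.84 MPa
mudstone: 2470 kg/m³ × 9.80665 m/s² × 4660 m = 1.129×10^8 Pa = 112.9 MPa
chalk: 1980 kg/m³ × 9.80665 m/s² × 1530 m = 2.971×10^7 Pa = 29.71 MPa
dunite: 3310 kg/m³ × 9.80665 m/s² × 21120 m = 6.856×10^8 Pa = 685.6 MPa
Total = 13.18 + 10.84 + 112.9 + 29.71 + 685.6 = 852.16 MPa

850 MPa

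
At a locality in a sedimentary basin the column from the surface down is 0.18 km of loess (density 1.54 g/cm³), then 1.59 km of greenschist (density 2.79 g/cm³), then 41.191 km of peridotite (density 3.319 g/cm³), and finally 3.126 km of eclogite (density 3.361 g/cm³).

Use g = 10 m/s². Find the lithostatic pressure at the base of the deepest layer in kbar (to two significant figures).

15 kbar

loess: 1540 kg/m³ × 10 m/s² × 180 m = 2.772×10^6 Pa = 0.02772 kbar
greenschist: 2790 kg/m³ × 10 m/s² × 1590 m = 4.436×10^7 Pa = 0.4436 kbar
peridotite: 3319 kg/m³ × 10 m/s² × 41191 m = 1.367×10^9 Pa = 13.67 kbar
eclogite: 3361 kg/m³ × 10 m/s² × 3126 m = 1.051×10^8 Pa = 1.051 kbar
Total = 0.02772 + 0.4436 + 13.67 + 1.051 = 15.193 kbar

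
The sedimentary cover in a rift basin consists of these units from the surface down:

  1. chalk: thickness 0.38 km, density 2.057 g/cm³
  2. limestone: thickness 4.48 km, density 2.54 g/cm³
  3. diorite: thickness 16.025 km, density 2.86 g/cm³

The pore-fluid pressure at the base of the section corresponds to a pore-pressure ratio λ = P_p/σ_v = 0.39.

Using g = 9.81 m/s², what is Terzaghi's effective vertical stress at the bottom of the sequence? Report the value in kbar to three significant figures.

3.47 kbar

Overburden (lithostatic) stress σ_v:
chalk: 2057 kg/m³ × 9.81 m/s² × 380 m = 7.668×10^6 Pa = 7.668 MPa
limestone: 2540 kg/m³ × 9.81 m/s² × 4480 m = 1.116×10^8 Pa = 111.6 MPa
diorite: 2860 kg/m³ × 9.81 m/s² × 16025 m = 4.496×10^8 Pa = 449.6 MPa
Total = 7.668 + 111.6 + 449.6 = 568.91 MPa
Pore pressure P_p = λ·σ_v = 0.39 × 568.9 MPa = 221.9 MPa
Effective stress σ' = σ_v − P_p = 568.9 − 221.9 = 347.03 MPa = 3.4703 kbar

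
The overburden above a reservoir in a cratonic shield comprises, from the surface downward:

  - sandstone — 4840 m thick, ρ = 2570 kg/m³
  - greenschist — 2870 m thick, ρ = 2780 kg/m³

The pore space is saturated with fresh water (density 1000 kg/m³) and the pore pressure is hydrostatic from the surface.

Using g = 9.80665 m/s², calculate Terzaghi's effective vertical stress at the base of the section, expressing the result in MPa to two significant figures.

120 MPa

Overburden (lithostatic) stress σ_v:
sandstone: 2570 kg/m³ × 9.80665 m/s² × 4840 m = 1.220×10^8 Pa = 122.0 MPa
greenschist: 2780 kg/m³ × 9.80665 m/s² × 2870 m = 7.824×10^7 Pa = 78.24 MPa
Total = 122.0 + 78.24 = 200.23 MPa
Pore pressure P_p = 1000 kg/m³ × 9.80665 m/s² × 7710 m = 7.561×10^7 Pa = 75.61 MPa
Effective stress σ' = σ_v − P_p = 200.2 − 75.61 = 124.62 MPa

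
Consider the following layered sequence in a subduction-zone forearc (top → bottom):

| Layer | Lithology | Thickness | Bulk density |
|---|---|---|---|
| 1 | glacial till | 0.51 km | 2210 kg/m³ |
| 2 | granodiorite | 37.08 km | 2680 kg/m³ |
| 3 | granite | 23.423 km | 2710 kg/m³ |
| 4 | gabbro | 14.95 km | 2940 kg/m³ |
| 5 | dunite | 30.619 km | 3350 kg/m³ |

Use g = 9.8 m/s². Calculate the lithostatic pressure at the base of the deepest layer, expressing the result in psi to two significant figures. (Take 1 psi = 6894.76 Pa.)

440000 psi

glacial till: 2210 kg/m³ × 9.8 m/s² × 510 m = 1.105×10^7 Pa = 1602 psi
granodiorite: 2680 kg/m³ × 9.8 m/s² × 37080 m = 9.739×10^8 Pa = 1.412×10^5 psi
granite: 2710 kg/m³ × 9.8 m/s² × 23423 m = 6.221×10^8 Pa = 90223 psi
gabbro: 2940 kg/m³ × 9.8 m/s² × 14950 m = 4.307×10^8 Pa = 62473 psi
dunite: 3350 kg/m³ × 9.8 m/s² × 30619 m = 1.005×10^9 Pa = 1.458×10^5 psi
Total = 1602 + 1.412×10^5 + 90223 + 62473 + 1.458×10^5 = 4.4134×10^5 psi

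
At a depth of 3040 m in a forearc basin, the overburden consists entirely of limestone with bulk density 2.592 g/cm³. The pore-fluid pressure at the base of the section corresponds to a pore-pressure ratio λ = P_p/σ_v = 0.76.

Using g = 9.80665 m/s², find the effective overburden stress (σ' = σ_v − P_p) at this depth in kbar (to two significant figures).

0.19 kbar

Overburden (lithostatic) stress σ_v:
limestone: 2592 kg/m³ × 9.80665 m/s² × 3040 m = 7.727×10^7 Pa = 77.27 MPa
Pore pressure P_p = λ·σ_v = 0.76 × 77.27 MPa = 58.73 MPa
Effective stress σ' = σ_v − P_p = 77.27 − 58.73 = 18.546 MPa = 0.18546 kbar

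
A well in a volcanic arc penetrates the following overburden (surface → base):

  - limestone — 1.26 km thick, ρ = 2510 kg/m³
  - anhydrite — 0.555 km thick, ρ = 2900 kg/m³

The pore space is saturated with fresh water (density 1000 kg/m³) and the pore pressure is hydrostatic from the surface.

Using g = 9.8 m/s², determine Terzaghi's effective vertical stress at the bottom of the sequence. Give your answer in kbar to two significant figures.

Overburden (lithostatic) stress σ_v:
limestone: 2510 kg/m³ × 9.8 m/s² × 1260 m = 3.099×10^7 Pa = 30.99 MPa
anhydrite: 2900 kg/m³ × 9.8 m/s² × 555 m = 1.577×10^7 Pa = 15.77 MPa
Total = 30.99 + 15.77 = 46.767 MPa
Pore pressure P_p = 1000 kg/m³ × 9.8 m/s² × 1815 m = 1.779×10^7 Pa = 17.79 MPa
Effective stress σ' = σ_v − P_p = 46.77 − 17.79 = 28.980 MPa = 0.28980 kbar

0.29 kbar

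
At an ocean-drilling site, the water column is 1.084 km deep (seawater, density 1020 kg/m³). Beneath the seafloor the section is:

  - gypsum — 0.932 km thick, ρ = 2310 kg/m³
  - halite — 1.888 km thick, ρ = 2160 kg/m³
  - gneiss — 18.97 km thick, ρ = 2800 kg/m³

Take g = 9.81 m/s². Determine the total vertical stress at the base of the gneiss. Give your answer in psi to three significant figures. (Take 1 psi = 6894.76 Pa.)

86000 psi

seawater: 1020 kg/m³ × 9.81 m/s² × 1084 m = 1.085×10^7 Pa = 1573 psi
gypsum: 2310 kg/m³ × 9.81 m/s² × 932 m = 2.112×10^7 Pa = 3063 psi
halite: 2160 kg/m³ × 9.81 m/s² × 1888 m = 4.001×10^7 Pa = 5802 psi
gneiss: 2800 kg/m³ × 9.81 m/s² × 18970 m = 5.211×10^8 Pa = 75575 psi
Total = 1573 + 3063 + 5802 + 75575 = 86013 psi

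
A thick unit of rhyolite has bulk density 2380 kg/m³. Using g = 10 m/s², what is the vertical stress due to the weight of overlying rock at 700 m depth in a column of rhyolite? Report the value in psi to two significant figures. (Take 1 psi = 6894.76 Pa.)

2400 psi

rhyolite: 2380 kg/m³ × 10 m/s² × 700 m = 1.666×10^7 Pa = 2416 psi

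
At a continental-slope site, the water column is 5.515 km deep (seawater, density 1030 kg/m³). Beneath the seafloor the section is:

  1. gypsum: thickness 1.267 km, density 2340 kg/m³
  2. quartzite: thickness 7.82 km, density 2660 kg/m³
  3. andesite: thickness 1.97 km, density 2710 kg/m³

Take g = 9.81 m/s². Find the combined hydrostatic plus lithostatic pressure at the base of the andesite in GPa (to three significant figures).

0.341 GPa

seawater: 1030 kg/m³ × 9.81 m/s² × 5515 m = 5.573×10^7 Pa = 0.05573 GPa
gypsum: 2340 kg/m³ × 9.81 m/s² × 1267 m = 2.908×10^7 Pa = 0.02908 GPa
quartzite: 2660 kg/m³ × 9.81 m/s² × 7820 m = 2.041×10^8 Pa = 0.2041 GPa
andesite: 2710 kg/m³ × 9.81 m/s² × 1970 m = 5.237×10^7 Pa = 0.05237 GPa
Total = 0.05573 + 0.02908 + 0.2041 + 0.05237 = 0.34124 GPa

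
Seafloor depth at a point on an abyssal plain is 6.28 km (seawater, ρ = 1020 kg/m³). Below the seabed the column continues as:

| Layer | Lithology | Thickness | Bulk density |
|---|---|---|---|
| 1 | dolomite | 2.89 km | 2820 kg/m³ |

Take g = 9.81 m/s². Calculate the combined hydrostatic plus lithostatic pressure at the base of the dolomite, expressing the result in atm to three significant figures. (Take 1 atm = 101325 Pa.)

1410 atm

seawater: 1020 kg/m³ × 9.81 m/s² × 6280 m = 6.284×10^7 Pa = 620.2 atm
dolomite: 2820 kg/m³ × 9.81 m/s² × 2890 m = 7.995×10^7 Pa = 789.0 atm
Total = 620.2 + 789.0 = 1409.2 atm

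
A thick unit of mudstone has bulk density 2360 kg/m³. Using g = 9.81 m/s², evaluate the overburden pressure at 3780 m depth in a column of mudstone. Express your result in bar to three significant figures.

mudstone: 2360 kg/m³ × 9.81 m/s² × 3780 m = 8.751×10^7 Pa = 875.1 bar

875 bar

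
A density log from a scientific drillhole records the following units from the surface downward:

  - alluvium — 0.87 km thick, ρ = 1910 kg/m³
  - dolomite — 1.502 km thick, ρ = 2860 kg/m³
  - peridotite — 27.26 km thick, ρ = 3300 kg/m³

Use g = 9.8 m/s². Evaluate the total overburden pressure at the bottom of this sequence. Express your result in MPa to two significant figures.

alluvium: 1910 kg/m³ × 9.8 m/s² × 870 m = 1.628×10^7 Pa = 16.28 MPa
dolomite: 2860 kg/m³ × 9.8 m/s² × 1502 m = 4.210×10^7 Pa = 42.10 MPa
peridotite: 3300 kg/m³ × 9.8 m/s² × 27260 m = 8.816×10^8 Pa = 881.6 MPa
Total = 16.28 + 42.10 + 881.6 = 939.97 MPa

940 MPa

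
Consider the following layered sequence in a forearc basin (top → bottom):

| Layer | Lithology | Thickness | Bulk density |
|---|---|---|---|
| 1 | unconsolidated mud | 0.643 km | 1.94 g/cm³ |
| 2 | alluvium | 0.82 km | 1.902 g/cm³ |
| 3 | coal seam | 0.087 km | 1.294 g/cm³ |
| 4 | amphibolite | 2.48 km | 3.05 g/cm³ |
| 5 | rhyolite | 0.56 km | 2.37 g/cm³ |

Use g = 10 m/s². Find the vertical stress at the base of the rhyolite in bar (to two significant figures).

unconsolidated mud: 1940 kg/m³ × 10 m/s² × 643 m = 1.247×10^7 Pa = 124.7 bar
alluvium: 1902 kg/m³ × 10 m/s² × 820 m = 1.560×10^7 Pa = 156.0 bar
coal seam: 1294 kg/m³ × 10 m/s² × 87 m = 1.126×10^6 Pa = 11.26 bar
amphibolite: 3050 kg/m³ × 10 m/s² × 2480 m = 7.564×10^7 Pa = 756.4 bar
rhyolite: 2370 kg/m³ × 10 m/s² × 560 m = 1.327×10^7 Pa = 132.7 bar
Total = 124.7 + 156.0 + 11.26 + 756.4 + 132.7 = 1181.1 bar

1200 bar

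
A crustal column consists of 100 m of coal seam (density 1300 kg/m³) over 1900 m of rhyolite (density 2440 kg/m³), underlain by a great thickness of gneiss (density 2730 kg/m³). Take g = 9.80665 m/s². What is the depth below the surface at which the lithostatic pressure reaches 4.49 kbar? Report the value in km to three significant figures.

Pressure at base of upper layers: 1300×9.80665×100 + 2440×9.80665×1900 = 4.674×10^7 Pa = 0.4674 kbar
Remaining pressure to be supplied by gneiss: 4.490×10^8 − 4.674×10^7 = 4.023×10^8 Pa
Additional depth in gneiss = 4.023×10^8 Pa / (2730 kg/m³ × 9.80665 m/s²) = 15025 m
Total depth = 2000 m + 15025 m = 17025 m
= 17.025 km

17.0 km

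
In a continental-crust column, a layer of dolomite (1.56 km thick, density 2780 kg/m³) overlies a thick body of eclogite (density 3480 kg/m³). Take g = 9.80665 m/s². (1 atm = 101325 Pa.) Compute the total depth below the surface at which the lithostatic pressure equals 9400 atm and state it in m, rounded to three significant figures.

28200 m

Pressure at base of upper layers: 2780×9.80665×1560 = 4.253×10^7 Pa = 419.7 atm
Remaining pressure to be supplied by eclogite: 9.525×10^8 − 4.253×10^7 = 9.099×10^8 Pa
Additional depth in eclogite = 9.099×10^8 Pa / (3480 kg/m³ × 9.80665 m/s²) = 26663 m
Total depth = 1560 m + 26663 m = 28223 m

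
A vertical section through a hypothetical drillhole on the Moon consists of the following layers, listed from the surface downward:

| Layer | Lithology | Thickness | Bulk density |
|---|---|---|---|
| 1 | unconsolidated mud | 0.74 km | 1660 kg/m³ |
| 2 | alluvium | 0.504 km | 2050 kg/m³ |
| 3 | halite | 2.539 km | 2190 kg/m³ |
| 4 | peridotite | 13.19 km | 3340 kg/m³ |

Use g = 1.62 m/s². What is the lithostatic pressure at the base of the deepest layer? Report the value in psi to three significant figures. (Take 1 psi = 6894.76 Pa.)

unconsolidated mud: 1660 kg/m³ × 1.62 m/s² × 740 m = 1.990×10^6 Pa = 288.6 psi
alluvium: 2050 kg/m³ × 1.62 m/s² × 504 m = 1.674×10^6 Pa = 242.8 psi
halite: 2190 kg/m³ × 1.62 m/s² × 2539 m = 9.008×10^6 Pa = 1306 psi
peridotite: 3340 kg/m³ × 1.62 m/s² × 13190 m = 7.137×10^7 Pa = 10351 psi
Total = 288.6 + 242.8 + 1306 + 10351 = 12189 psi

12200 psi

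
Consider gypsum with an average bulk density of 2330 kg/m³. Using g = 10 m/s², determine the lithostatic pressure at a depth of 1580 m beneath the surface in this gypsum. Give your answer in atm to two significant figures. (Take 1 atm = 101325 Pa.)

360 atm

gypsum: 2330 kg/m³ × 10 m/s² × 1580 m = 3.681×10^7 Pa = 363.3 atm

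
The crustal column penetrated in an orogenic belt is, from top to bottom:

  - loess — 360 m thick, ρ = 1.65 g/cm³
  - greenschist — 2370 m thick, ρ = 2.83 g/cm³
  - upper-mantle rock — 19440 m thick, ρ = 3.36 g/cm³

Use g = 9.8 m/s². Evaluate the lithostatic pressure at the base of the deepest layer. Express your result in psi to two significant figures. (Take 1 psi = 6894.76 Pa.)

100000 psi

loess: 1650 kg/m³ × 9.8 m/s² × 360 m = 5.821×10^6 Pa = 844.3 psi
greenschist: 2830 kg/m³ × 9.8 m/s² × 2370 m = 6.573×10^7 Pa = 9533 psi
upper-mantle rock: 3360 kg/m³ × 9.8 m/s² × 19440 m = 6.401×10^8 Pa = 92842 psi
Total = 844.3 + 9533 + 92842 = 1.0322×10^5 psi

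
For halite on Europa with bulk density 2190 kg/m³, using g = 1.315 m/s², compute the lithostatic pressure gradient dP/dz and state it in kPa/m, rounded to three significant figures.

2.88 kPa/m

dP/dz = ρg = 2190 kg/m³ × 1.315 m/s² = 2879.8 Pa/m
= 2879.8 Pa/m × (1 kPa/m / 1000.0 Pa/m) = 2.8798 kPa/m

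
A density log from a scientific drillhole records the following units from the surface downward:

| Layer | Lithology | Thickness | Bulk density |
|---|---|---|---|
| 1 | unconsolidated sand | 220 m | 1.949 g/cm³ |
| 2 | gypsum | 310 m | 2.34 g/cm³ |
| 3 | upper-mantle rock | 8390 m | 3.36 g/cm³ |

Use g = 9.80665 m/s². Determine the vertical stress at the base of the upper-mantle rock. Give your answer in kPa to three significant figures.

unconsolidated sand: 1949 kg/m³ × 9.80665 m/s² × 220 m = 4.205×10^6 Pa = 4205 kPa
gypsum: 2340 kg/m³ × 9.80665 m/s² × 310 m = 7.114×10^6 Pa = 7114 kPa
upper-mantle rock: 3360 kg/m³ × 9.80665 m/s² × 8390 m = 2.765×10^8 Pa = 2.765×10^5 kPa
Total = 4205 + 7114 + 2.765×10^5 = 2.8777×10^5 kPa

288000 kPa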